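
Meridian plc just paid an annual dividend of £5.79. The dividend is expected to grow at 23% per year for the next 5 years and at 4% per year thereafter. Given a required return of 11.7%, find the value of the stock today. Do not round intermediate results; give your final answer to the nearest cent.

£165.63

D_1 = 7.12170
D_2 = 8.75969
D_3 = 10.77442
D_4 = 13.25254
D_5 = 16.30062
Terminal value at year 5: TV = D_5×(1+g_2)/(r−g_2) = 16.95264/0.077 = 220.16422
P_0 = D_1/(1+r)^1 + D_2/(1+r)^2 + D_3/(1+r)^3 + D_4/(1+r)^4 + D_5/(1+r)^5 + TV/(1+r)^5
    = 6.37574 + 7.02073 + 7.73098 + 8.51307 + 9.37429 + 126.61375 = 165.62856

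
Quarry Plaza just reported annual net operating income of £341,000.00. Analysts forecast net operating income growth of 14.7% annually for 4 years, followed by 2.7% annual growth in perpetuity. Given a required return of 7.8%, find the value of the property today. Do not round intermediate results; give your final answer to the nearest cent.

D_1 = 391127.00000
D_2 = 448622.66900
D_3 = 514570.20134
D_4 = 590212.02094
Terminal value at year 4: TV = D_4×(1+g_2)/(r−g_2) = 606147.74551/0.051 = 11885249.91188
P_0 = D_1/(1+r)^1 + D_2/(1+r)^2 + D_3/(1+r)^3 + D_4/(1+r)^4 + TV/(1+r)^4
    = 362826.53061 + 386050.12116 + 410760.19385 + 437051.89457 + 8801025.40637 = 10397714.14657

£10397714.15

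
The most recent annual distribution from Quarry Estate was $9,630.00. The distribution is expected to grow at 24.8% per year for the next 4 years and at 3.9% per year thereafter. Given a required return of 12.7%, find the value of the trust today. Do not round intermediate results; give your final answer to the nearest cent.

D_1 = 12018.24000
D_2 = 14998.76352
D_3 = 18718.45687
D_4 = 23360.63418
Terminal value at year 4: TV = D_4×(1+g_2)/(r−g_2) = 24271.69891/0.088 = 275814.76035
P_0 = D_1/(1+r)^1 + D_2/(1+r)^2 + D_3/(1+r)^3 + D_4/(1+r)^4 + TV/(1+r)^4
    = 10663.92192 + 11808.85053 + 13076.70405 + 14480.68026 + 170970.75902 = 221000.91578

$221000.92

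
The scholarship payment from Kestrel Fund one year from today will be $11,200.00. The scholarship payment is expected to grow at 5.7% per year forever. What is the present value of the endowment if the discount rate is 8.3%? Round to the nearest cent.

Growing perpetuity: P = D₁ / (r − g) = $11,200.0000 / (0.083 − 0.057) = $430,769.23

$430769.23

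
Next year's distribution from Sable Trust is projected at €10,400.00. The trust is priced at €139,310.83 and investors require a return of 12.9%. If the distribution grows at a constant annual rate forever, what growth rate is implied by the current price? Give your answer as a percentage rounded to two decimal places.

5.43%

P = D₁/(r−g) ⇒ g = r − D₁/P = 0.129 − €10,400.00/€139,310.83 = 0.054347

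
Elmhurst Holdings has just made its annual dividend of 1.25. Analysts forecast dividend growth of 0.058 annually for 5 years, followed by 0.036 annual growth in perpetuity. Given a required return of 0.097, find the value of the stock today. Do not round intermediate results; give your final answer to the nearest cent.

D_1 = 1.32250
D_2 = 1.39921
D_3 = 1.48036
D_4 = 1.56622
D_5 = 1.65706
Terminal value at year 5: TV = D_5×(1+g_2)/(r−g_2) = 1.71671/0.061 = 28.14286
P_0 = D_1/(1+r)^1 + D_2/(1+r)^2 + D_3/(1+r)^3 + D_4/(1+r)^4 + D_5/(1+r)^5 + TV/(1+r)^5
    = 1.20556 + 1.16270 + 1.12137 + 1.08150 + 1.04305 + 17.71475 = 23.32893

23.33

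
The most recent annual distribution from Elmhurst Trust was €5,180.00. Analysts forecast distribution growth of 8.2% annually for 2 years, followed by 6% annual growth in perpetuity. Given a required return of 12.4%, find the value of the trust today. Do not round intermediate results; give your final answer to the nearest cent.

D_1 = 5604.76000
D_2 = 6064.35032
Terminal value at year 2: TV = D_2×(1+g_2)/(r−g_2) = 6428.21134/0.064 = 100440.80218
P_0 = D_1/(1+r)^1 + D_2/(1+r)^2 + TV/(1+r)^2
    = 4986.44128 + 4800.11518 + 79501.90773 = 89288.46419

€89288.46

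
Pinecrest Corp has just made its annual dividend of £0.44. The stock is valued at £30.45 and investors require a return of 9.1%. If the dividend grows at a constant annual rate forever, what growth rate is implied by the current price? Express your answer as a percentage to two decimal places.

P = D₀(1+g)/(r−g) ⇒ P(r−g) = D₀(1+g) ⇒ g(P+D₀) = P·r − D₀
g = (P·r − D₀)/(P + D₀) = (£30.45×0.091 − £0.44) / (£30.45 + £0.44) = 0.075460

7.55%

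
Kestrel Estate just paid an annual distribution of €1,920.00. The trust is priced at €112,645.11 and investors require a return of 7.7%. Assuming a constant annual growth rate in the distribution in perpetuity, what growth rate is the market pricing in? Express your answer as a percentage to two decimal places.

P = D₀(1+g)/(r−g) ⇒ P(r−g) = D₀(1+g) ⇒ g(P+D₀) = P·r − D₀
g = (P·r − D₀)/(P + D₀) = (€112,645.11×0.077 − €1,920.00) / (€112,645.11 + €1,920.00) = 0.058951

5.90%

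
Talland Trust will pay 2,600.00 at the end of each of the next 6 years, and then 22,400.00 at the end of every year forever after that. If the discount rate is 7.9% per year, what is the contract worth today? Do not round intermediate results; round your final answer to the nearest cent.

PV of 6-year annuity: 2,600.00 × [1 − (1+0.079)^−6] / 0.079 = 12056.03732
Perpetuity value at year 6: 22,400.00 / 0.079 = 283544.30380
PV of perpetuity: 283544.30380 / (1+0.079)^6 = 179676.90535
Total PV = 12056.03732 + 179676.90535 = 191732.94267

191732.94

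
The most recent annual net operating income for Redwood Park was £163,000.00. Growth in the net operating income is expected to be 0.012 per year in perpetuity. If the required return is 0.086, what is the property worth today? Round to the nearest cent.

£2229135.14

D₁ = D₀ × (1 + g) = £163,000.00 × 1.012 = £164,956.0000
Growing perpetuity: P = D₁ / (r − g) = £164,956.0000 / (0.086 − 0.012) = £2,229,135.14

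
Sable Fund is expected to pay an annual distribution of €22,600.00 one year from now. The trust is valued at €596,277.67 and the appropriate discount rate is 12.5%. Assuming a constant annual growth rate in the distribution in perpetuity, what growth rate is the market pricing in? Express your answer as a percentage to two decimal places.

P = D₁/(r−g) ⇒ g = r − D₁/P = 0.125 − €22,600.00/€596,277.67 = 0.087098

8.71%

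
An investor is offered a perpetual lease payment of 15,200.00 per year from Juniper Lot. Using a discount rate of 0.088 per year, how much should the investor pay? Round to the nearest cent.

Level perpetuity: PV = C / r = 15,200.00 / 0.088 = 172,727.27

172727.27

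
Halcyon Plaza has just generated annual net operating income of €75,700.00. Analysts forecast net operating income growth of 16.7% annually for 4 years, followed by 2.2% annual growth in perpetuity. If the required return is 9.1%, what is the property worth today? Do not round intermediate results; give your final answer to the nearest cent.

D_1 = 88341.90000
D_2 = 103094.99730
D_3 = 120311.86185
D_4 = 140403.94278
Terminal value at year 4: TV = D_4×(1+g_2)/(r−g_2) = 143492.82952/0.069 = 2079606.22491
P_0 = D_1/(1+r)^1 + D_2/(1+r)^2 + D_3/(1+r)^3 + D_4/(1+r)^4 + TV/(1+r)^4
    = 80973.32722 + 86613.99896 + 92647.60476 + 99101.51673 + 1467851.45069 = 1827187.89836

€1827187.90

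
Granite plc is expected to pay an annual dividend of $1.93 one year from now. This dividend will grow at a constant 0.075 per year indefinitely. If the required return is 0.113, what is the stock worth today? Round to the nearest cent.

Growing perpetuity: P = D₁ / (r − g) = $1.9300 / (0.113 − 0.075) = $50.79

$50.79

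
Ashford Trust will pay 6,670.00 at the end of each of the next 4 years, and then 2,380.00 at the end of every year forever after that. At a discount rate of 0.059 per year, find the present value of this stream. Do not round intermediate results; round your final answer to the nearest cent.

PV of 4-year annuity: 6,670.00 × [1 − (1+0.059)^−4] / 0.059 = 23165.27641
Perpetuity value at year 4: 2,380.00 / 0.059 = 40338.98305
PV of perpetuity: 40338.98305 / (1+0.059)^4 = 32073.11231
Total PV = 23165.27641 + 32073.11231 = 55238.38872

55238.39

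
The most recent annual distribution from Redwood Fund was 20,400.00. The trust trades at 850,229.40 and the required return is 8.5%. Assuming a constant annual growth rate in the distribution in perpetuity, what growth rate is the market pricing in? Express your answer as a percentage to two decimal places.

P = D₀(1+g)/(r−g) ⇒ P(r−g) = D₀(1+g) ⇒ g(P+D₀) = P·r − D₀
g = (P·r − D₀)/(P + D₀) = (850,229.40×0.085 − 20,400.00) / (850,229.40 + 20,400.00) = 0.059577

5.96%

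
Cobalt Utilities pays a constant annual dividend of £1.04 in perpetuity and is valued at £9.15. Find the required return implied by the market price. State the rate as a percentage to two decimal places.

11.37%

P = C/r ⇒ r = C/P = £1.04/£9.15 = 0.113661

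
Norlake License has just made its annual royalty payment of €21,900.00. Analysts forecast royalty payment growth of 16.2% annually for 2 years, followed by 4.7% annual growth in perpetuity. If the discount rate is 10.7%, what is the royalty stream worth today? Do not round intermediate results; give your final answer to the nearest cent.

€468190.48

D_1 = 25447.80000
D_2 = 29570.34360
Terminal value at year 2: TV = D_2×(1+g_2)/(r−g_2) = 30960.14975/0.06 = 516002.49582
P_0 = D_1/(1+r)^1 + D_2/(1+r)^2 + TV/(1+r)^2
    = 22988.07588 + 24130.21154 + 421072.19135 = 468190.47877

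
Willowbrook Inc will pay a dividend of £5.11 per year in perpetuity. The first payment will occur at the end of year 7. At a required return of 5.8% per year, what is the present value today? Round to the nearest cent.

£62.82

Value at end of year 6: C / r = £5.11 / 0.058 = £88.1034
Discount to today: PV = £88.1034 / (1 + 0.058)^6 = £88.1034 / 1.402536 = £62.82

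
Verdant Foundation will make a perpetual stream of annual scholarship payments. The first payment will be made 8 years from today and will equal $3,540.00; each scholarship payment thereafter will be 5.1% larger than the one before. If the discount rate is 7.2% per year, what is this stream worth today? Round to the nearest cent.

Value at end of year 7: C₁ / (r − g) = $3,540.00 / (0.072 − 0.051) = $168,571.4286
Discount to today: PV = $168,571.4286 / (1 + 0.072)^7 = $168,571.4286 / 1.626910 = $103,614.48

$103614.48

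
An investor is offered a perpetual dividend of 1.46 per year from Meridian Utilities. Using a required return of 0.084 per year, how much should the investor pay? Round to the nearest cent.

Level perpetuity: PV = C / r = 1.46 / 0.084 = 17.38

17.38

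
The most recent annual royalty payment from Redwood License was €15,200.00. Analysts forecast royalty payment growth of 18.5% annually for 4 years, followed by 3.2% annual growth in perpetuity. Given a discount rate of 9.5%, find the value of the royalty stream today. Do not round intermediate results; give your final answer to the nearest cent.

D_1 = 18012.00000
D_2 = 21344.22000
D_3 = 25292.90070
D_4 = 29972.08733
Terminal value at year 4: TV = D_4×(1+g_2)/(r−g_2) = 30931.19412/0.063 = 490971.33530
P_0 = D_1/(1+r)^1 + D_2/(1+r)^2 + D_3/(1+r)^3 + D_4/(1+r)^4 + TV/(1+r)^4
    = 16449.31507 + 17801.31357 + 19264.43523 + 20847.81347 + 341507.03967 = 415869.91701

€415869.92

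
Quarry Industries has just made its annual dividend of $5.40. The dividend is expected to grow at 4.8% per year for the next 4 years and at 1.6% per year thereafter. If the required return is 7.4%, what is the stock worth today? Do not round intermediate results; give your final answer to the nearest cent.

D_1 = 5.65920
D_2 = 5.93084
D_3 = 6.21552
D_4 = 6.51387
Terminal value at year 4: TV = D_4×(1+g_2)/(r−g_2) = 6.61809/0.058 = 114.10498
P_0 = D_1/(1+r)^1 + D_2/(1+r)^2 + D_3/(1+r)^3 + D_4/(1+r)^4 + TV/(1+r)^4
    = 5.26927 + 5.14171 + 5.01724 + 4.89578 + 85.76053 = 106.08454

$106.08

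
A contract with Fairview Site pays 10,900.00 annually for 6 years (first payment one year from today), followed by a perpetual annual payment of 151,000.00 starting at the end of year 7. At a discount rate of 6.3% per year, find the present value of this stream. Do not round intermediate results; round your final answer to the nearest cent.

PV of 6-year annuity: 10,900.00 × [1 − (1+0.063)^−6] / 0.063 = 53097.32501
Perpetuity value at year 6: 151,000.00 / 0.063 = 2396825.39683
PV of perpetuity: 2396825.39683 / (1+0.063)^6 = 1661256.94939
Total PV = 53097.32501 + 1661256.94939 = 1714354.27440

1714354.27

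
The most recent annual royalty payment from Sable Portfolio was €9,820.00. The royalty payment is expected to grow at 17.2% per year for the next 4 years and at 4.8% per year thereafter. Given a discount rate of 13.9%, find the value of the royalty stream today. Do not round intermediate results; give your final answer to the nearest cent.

€168987.64

D_1 = 11509.04000
D_2 = 13488.59488
D_3 = 15808.63320
D_4 = 18527.71811
Terminal value at year 4: TV = D_4×(1+g_2)/(r−g_2) = 19417.04858/0.091 = 213374.16021
P_0 = D_1/(1+r)^1 + D_2/(1+r)^2 + D_3/(1+r)^3 + D_4/(1+r)^4 + TV/(1+r)^4
    = 10104.51273 + 10397.26859 + 10698.50639 + 11008.47190 + 126778.88518 = 168987.64479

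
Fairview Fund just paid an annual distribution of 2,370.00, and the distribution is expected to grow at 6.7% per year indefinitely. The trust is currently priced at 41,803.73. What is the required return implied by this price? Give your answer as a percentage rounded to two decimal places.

D₁ = 2,370.00 × 1.067 = 2,528.7900
P = D₁/(r − g) ⇒ r = D₁/P + g = 2,528.7900/41,803.73 + 0.067 = 0.060492 + 0.067 = 0.127492

12.75%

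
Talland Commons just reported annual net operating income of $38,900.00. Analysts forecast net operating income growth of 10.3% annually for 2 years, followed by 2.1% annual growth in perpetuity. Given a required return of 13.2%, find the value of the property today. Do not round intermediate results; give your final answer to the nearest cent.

$414547.59

D_1 = 42906.70000
D_2 = 47326.09010
Terminal value at year 2: TV = D_2×(1+g_2)/(r−g_2) = 48319.93799/0.111 = 435314.75669
P_0 = D_1/(1+r)^1 + D_2/(1+r)^2 + TV/(1+r)^2
    = 37903.44523 + 36932.42057 + 339711.72437 = 414547.59017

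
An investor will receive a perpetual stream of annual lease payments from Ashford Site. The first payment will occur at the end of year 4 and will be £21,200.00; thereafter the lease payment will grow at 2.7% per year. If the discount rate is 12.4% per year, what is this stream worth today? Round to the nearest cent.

Value at end of year 3: C₁ / (r − g) = £21,200.00 / (0.124 − 0.027) = £218,556.7010
Discount to today: PV = £218,556.7010 / (1 + 0.124)^3 = £218,556.7010 / 1.420035 = £153,909.42

£153909.42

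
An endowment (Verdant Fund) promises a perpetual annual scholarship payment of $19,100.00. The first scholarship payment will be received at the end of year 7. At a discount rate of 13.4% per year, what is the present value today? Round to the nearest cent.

Value at end of year 6: C / r = $19,100.00 / 0.134 = $142,537.3134
Discount to today: PV = $142,537.3134 / (1 + 0.134)^6 = $142,537.3134 / 2.126563 = $67,027.07

$67027.07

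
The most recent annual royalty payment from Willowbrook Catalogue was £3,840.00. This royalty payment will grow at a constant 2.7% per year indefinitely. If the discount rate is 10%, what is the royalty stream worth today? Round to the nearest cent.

£54023.01

D₁ = D₀ × (1 + g) = £3,840.00 × 1.027 = £3,943.6800
Growing perpetuity: P = D₁ / (r − g) = £3,943.6800 / (0.1 − 0.027) = £54,023.01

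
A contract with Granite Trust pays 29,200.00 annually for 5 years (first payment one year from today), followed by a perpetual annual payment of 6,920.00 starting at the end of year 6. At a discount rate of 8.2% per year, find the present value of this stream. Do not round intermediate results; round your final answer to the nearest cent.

172880.87

PV of 5-year annuity: 29,200.00 × [1 − (1+0.082)^−5] / 0.082 = 115975.15004
Perpetuity value at year 5: 6,920.00 / 0.082 = 84390.24390
PV of perpetuity: 84390.24390 / (1+0.082)^5 = 56905.72204
Total PV = 115975.15004 + 56905.72204 = 172880.87208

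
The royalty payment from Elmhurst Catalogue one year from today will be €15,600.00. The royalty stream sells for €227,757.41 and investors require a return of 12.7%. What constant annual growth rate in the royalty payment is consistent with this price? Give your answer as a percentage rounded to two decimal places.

P = D₁/(r−g) ⇒ g = r − D₁/P = 0.127 − €15,600.00/€227,757.41 = 0.058506

5.85%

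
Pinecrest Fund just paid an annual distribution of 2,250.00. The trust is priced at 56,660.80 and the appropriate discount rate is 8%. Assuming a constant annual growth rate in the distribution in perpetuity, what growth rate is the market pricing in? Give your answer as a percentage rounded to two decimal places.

3.88%

P = D₀(1+g)/(r−g) ⇒ P(r−g) = D₀(1+g) ⇒ g(P+D₀) = P·r − D₀
g = (P·r − D₀)/(P + D₀) = (56,660.80×0.08 − 2,250.00) / (56,660.80 + 2,250.00) = 0.038751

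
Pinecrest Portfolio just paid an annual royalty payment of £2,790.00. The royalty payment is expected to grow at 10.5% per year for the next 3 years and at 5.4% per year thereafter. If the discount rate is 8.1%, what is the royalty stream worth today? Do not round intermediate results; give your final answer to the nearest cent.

£125076.94

D_1 = 3082.95000
D_2 = 3406.65975
D_3 = 3764.35902
Terminal value at year 3: TV = D_3×(1+g_2)/(r−g_2) = 3967.63441/0.027 = 146949.42263
P_0 = D_1/(1+r)^1 + D_2/(1+r)^2 + D_3/(1+r)^3 + TV/(1+r)^3
    = 2851.94265 + 2915.26052 + 2979.98416 + 116329.75199 = 125076.93932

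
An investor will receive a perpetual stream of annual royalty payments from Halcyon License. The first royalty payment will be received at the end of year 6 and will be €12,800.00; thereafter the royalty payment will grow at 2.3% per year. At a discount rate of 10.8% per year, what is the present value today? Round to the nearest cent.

Value at end of year 5: C₁ / (r − g) = €12,800.00 / (0.108 − 0.023) = €150,588.2353
Discount to today: PV = €150,588.2353 / (1 + 0.108)^5 = €150,588.2353 / 1.669932 = €90,176.26

€90176.26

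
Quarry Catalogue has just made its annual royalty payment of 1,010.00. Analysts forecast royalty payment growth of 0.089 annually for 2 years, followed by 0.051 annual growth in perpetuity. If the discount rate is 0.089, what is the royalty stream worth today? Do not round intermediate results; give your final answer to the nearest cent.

D_1 = 1099.89000
D_2 = 1197.78021
Terminal value at year 2: TV = D_2×(1+g_2)/(r−g_2) = 1258.86700/0.038 = 33128.07897
P_0 = D_1/(1+r)^1 + D_2/(1+r)^2 + TV/(1+r)^2
    = 1010.00000 + 1010.00000 + 27934.47368 = 29954.47368

29954.47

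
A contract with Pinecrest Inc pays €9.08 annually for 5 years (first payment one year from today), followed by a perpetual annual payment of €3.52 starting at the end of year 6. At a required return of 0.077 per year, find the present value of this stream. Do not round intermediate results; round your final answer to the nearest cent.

€68.09

PV of 5-year annuity: €9.08 × [1 − (1+0.077)^−5] / 0.077 = 36.54228
Perpetuity value at year 5: €3.52 / 0.077 = 45.71429
PV of perpetuity: 45.71429 / (1+0.077)^5 = 31.54812
Total PV = 36.54228 + 31.54812 = 68.09040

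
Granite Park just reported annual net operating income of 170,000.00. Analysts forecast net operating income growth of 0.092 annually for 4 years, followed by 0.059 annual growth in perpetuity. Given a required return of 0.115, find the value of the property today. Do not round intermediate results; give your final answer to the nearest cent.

D_1 = 185640.00000
D_2 = 202718.88000
D_3 = 221369.01696
D_4 = 241734.96652
Terminal value at year 4: TV = D_4×(1+g_2)/(r−g_2) = 255997.32955/0.056 = 4571380.88473
P_0 = D_1/(1+r)^1 + D_2/(1+r)^2 + D_3/(1+r)^3 + D_4/(1+r)^4 + TV/(1+r)^4
    = 166493.27354 + 163058.88315 + 159695.33668 + 156401.17278 + 2957657.89244 = 3603306.55859

3603306.56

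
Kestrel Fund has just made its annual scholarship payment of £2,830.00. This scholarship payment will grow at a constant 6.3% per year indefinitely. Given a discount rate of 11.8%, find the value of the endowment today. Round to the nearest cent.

£54696.18

D₁ = D₀ × (1 + g) = £2,830.00 × 1.063 = £3,008.2900
Growing perpetuity: P = D₁ / (r − g) = £3,008.2900 / (0.118 − 0.063) = £54,696.18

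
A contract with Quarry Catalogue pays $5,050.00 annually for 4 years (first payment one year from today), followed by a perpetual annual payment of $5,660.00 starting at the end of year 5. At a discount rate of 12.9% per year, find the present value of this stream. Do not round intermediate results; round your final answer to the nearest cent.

$42057.77

PV of 4-year annuity: $5,050.00 × [1 − (1+0.129)^−4] / 0.129 = 15052.34400
Perpetuity value at year 4: $5,660.00 / 0.129 = 43875.96899
PV of perpetuity: 43875.96899 / (1+0.129)^4 = 27005.42107
Total PV = 15052.34400 + 27005.42107 = 42057.76506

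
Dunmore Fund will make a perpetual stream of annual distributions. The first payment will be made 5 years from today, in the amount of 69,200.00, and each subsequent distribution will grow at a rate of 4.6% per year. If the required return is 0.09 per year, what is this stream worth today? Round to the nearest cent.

1114159.65

Value at end of year 4: C₁ / (r − g) = 69,200.00 / (0.09 − 0.046) = 1,572,727.2727
Discount to today: PV = 1,572,727.2727 / (1 + 0.09)^4 = 1,572,727.2727 / 1.411582 = 1,114,159.65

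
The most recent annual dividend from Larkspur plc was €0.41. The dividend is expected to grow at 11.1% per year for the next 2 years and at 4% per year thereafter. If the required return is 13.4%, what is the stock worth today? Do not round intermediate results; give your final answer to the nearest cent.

€5.15

D_1 = 0.45551
D_2 = 0.50607
Terminal value at year 2: TV = D_2×(1+g_2)/(r−g_2) = 0.52631/0.094 = 5.59909
P_0 = D_1/(1+r)^1 + D_2/(1+r)^2 + TV/(1+r)^2
    = 0.40168 + 0.39354 + 4.35403 = 5.14925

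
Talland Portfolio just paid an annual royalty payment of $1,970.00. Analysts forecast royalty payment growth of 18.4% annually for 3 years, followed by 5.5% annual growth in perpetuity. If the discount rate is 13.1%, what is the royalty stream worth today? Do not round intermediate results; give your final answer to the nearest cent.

$37855.59

D_1 = 2332.48000
D_2 = 2761.65632
D_3 = 3269.80108
Terminal value at year 3: TV = D_3×(1+g_2)/(r−g_2) = 3449.64014/0.076 = 45390.00187
P_0 = D_1/(1+r)^1 + D_2/(1+r)^2 + D_3/(1+r)^3 + TV/(1+r)^3
    = 2062.31653 + 2158.95913 + 2260.13051 + 31374.18015 = 37855.58632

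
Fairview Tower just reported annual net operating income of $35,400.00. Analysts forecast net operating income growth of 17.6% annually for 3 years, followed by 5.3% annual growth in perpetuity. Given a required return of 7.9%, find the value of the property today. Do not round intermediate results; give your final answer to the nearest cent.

$1982626.60

D_1 = 41630.40000
D_2 = 48957.35040
D_3 = 57573.84407
Terminal value at year 3: TV = D_3×(1+g_2)/(r−g_2) = 60625.25781/0.026 = 2331740.68485
P_0 = D_1/(1+r)^1 + D_2/(1+r)^2 + D_3/(1+r)^3 + TV/(1+r)^3
    = 38582.39110 + 42050.87297 + 45831.16461 + 1856162.16675 = 1982626.59543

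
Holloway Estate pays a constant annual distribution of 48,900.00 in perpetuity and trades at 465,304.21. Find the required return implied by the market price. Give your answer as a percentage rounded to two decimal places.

P = C/r ⇒ r = C/P = 48,900.00/465,304.21 = 0.105093

10.51%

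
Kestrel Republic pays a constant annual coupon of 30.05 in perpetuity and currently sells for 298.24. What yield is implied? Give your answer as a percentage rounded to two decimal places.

10.08%

P = C/r ⇒ r = C/P = 30.05/298.24 = 0.100758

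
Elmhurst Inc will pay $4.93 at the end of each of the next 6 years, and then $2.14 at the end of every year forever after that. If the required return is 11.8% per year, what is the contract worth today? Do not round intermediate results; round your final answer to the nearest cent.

$29.67

PV of 6-year annuity: $4.93 × [1 − (1+0.118)^−6] / 0.118 = 20.38457
Perpetuity value at year 6: $2.14 / 0.118 = 18.13559
PV of perpetuity: 18.13559 / (1+0.118)^6 = 9.28712
Total PV = 20.38457 + 9.28712 = 29.67169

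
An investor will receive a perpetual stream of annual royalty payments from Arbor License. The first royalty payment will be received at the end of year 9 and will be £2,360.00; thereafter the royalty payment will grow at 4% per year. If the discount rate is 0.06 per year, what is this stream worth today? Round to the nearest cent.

£74034.66

Value at end of year 8: C₁ / (r − g) = £2,360.00 / (0.06 − 0.04) = £118,000.0000
Discount to today: PV = £118,000.0000 / (1 + 0.06)^8 = £118,000.0000 / 1.593848 = £74,034.66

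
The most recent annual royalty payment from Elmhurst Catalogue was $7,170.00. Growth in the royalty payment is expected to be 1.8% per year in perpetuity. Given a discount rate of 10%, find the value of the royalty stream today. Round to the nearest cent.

$89012.93

D₁ = D₀ × (1 + g) = $7,170.00 × 1.018 = $7,299.0600
Growing perpetuity: P = D₁ / (r − g) = $7,299.0600 / (0.1 − 0.018) = $89,012.93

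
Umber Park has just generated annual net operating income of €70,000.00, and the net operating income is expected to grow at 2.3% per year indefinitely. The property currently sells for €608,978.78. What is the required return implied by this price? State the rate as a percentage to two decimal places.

D₁ = €70,000.00 × 1.023 = €71,610.0000
P = D₁/(r − g) ⇒ r = D₁/P + g = €71,610.0000/€608,978.78 + 0.023 = 0.117590 + 0.023 = 0.140590

14.06%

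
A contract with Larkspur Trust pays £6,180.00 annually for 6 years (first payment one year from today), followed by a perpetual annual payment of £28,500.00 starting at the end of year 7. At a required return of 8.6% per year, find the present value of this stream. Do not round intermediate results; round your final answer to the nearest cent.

£230064.22

PV of 6-year annuity: £6,180.00 × [1 − (1+0.086)^−6] / 0.086 = 28056.73724
Perpetuity value at year 6: £28,500.00 / 0.086 = 331395.34884
PV of perpetuity: 331395.34884 / (1+0.086)^6 = 202007.48293
Total PV = 28056.73724 + 202007.48293 = 230064.22017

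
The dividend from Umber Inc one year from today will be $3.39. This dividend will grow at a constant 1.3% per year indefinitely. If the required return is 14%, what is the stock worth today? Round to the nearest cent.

Growing perpetuity: P = D₁ / (r − g) = $3.3900 / (0.14 − 0.013) = $26.69

$26.69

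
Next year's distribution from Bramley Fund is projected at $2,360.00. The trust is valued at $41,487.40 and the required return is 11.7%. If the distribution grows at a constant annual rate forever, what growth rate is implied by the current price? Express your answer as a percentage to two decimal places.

P = D₁/(r−g) ⇒ g = r − D₁/P = 0.117 − $2,360.00/$41,487.40 = 0.060115

6.01%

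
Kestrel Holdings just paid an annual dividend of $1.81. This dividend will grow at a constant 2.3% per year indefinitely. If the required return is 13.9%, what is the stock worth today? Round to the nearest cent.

D₁ = D₀ × (1 + g) = $1.81 × 1.023 = $1.8516
Growing perpetuity: P = D₁ / (r − g) = $1.8516 / (0.139 − 0.023) = $15.96

$15.96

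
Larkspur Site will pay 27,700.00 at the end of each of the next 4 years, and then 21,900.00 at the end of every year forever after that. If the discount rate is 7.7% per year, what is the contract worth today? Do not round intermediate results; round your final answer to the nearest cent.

PV of 4-year annuity: 27,700.00 × [1 − (1+0.077)^−4] / 0.077 = 92361.91480
Perpetuity value at year 4: 21,900.00 / 0.077 = 284415.58442
PV of perpetuity: 284415.58442 / (1+0.077)^4 = 211392.98752
Total PV = 92361.91480 + 211392.98752 = 303754.90232

303754.90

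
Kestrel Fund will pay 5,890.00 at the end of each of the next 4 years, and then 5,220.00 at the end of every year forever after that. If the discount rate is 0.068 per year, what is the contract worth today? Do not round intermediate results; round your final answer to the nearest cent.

PV of 4-year annuity: 5,890.00 × [1 − (1+0.068)^−4] / 0.068 = 20041.08402
Perpetuity value at year 4: 5,220.00 / 0.068 = 76764.70588
PV of perpetuity: 76764.70588 / (1+0.068)^4 = 59003.33770
Total PV = 20041.08402 + 59003.33770 = 79044.42172

79044.42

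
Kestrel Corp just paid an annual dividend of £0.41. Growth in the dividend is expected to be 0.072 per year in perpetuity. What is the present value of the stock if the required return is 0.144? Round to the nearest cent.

D₁ = D₀ × (1 + g) = £0.41 × 1.072 = £0.4395
Growing perpetuity: P = D₁ / (r − g) = £0.4395 / (0.144 − 0.072) = £6.10

£6.10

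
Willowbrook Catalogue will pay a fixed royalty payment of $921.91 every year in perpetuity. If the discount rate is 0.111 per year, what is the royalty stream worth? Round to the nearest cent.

$8305.50

Level perpetuity: PV = C / r = $921.91 / 0.111 = $8,305.50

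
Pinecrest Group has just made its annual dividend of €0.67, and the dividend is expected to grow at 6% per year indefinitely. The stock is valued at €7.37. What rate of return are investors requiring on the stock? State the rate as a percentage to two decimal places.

15.64%

D₁ = €0.67 × 1.06 = €0.7102
P = D₁/(r − g) ⇒ r = D₁/P + g = €0.7102/€7.37 + 0.06 = 0.096364 + 0.06 = 0.156364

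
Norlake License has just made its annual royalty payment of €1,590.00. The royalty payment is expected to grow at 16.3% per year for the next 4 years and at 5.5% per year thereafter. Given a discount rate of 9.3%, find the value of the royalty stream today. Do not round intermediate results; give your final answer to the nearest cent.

D_1 = 1849.17000
D_2 = 2150.58471
D_3 = 2501.13002
D_4 = 2908.81421
Terminal value at year 4: TV = D_4×(1+g_2)/(r−g_2) = 3068.79899/0.038 = 80757.86822
P_0 = D_1/(1+r)^1 + D_2/(1+r)^2 + D_3/(1+r)^3 + D_4/(1+r)^4 + TV/(1+r)^4
    = 1691.82983 + 1800.18123 + 1915.47189 + 2038.14621 + 56585.37501 = 64031.00417

€64031.00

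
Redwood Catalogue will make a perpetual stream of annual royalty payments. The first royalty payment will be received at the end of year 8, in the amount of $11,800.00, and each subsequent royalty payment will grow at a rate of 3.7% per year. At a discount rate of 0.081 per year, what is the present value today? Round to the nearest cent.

$155471.03

Value at end of year 7: C₁ / (r − g) = $11,800.00 / (0.081 − 0.037) = $268,181.8182
Discount to today: PV = $268,181.8182 / (1 + 0.081)^7 = $268,181.8182 / 1.724963 = $155,471.03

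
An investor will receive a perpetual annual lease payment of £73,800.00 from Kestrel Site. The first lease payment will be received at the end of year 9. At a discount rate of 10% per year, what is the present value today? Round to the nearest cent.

Value at end of year 8: C / r = £73,800.00 / 0.1 = £738,000.0000
Discount to today: PV = £738,000.0000 / (1 + 0.1)^8 = £738,000.0000 / 2.143589 = £344,282.45

£344282.45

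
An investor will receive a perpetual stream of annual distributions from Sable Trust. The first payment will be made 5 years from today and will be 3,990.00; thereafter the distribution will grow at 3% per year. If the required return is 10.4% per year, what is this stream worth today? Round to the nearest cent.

36296.51

Value at end of year 4: C₁ / (r − g) = 3,990.00 / (0.104 − 0.03) = 53,918.9189
Discount to today: PV = 53,918.9189 / (1 + 0.104)^4 = 53,918.9189 / 1.485512 = 36,296.51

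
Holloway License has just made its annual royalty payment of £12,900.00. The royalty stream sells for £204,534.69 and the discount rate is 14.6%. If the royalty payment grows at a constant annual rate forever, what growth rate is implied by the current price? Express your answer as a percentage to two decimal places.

7.80%

P = D₀(1+g)/(r−g) ⇒ P(r−g) = D₀(1+g) ⇒ g(P+D₀) = P·r − D₀
g = (P·r − D₀)/(P + D₀) = (£204,534.69×0.146 − £12,900.00) / (£204,534.69 + £12,900.00) = 0.078010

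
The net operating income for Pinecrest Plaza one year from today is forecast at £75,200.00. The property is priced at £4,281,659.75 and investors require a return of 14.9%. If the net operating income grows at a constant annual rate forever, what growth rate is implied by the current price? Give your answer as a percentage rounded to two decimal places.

13.14%

P = D₁/(r−g) ⇒ g = r − D₁/P = 0.149 − £75,200.00/£4,281,659.75 = 0.131437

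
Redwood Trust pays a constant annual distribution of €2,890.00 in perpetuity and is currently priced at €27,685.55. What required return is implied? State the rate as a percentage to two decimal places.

10.44%

P = C/r ⇒ r = C/P = €2,890.00/€27,685.55 = 0.104387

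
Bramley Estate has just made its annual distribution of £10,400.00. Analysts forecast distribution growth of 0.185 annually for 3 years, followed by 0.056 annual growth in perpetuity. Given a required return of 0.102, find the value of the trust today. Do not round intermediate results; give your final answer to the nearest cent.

£332998.89

D_1 = 12324.00000
D_2 = 14603.94000
D_3 = 17305.66890
Terminal value at year 3: TV = D_3×(1+g_2)/(r−g_2) = 18274.78636/0.046 = 397277.96431
P_0 = D_1/(1+r)^1 + D_2/(1+r)^2 + D_3/(1+r)^3 + TV/(1+r)^3
    = 11183.30309 + 12025.60268 + 12931.34227 + 296858.63988 = 332998.88791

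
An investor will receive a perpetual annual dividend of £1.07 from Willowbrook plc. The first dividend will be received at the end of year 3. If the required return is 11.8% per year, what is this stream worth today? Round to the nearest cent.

£7.25

Value at end of year 2: C / r = £1.07 / 0.118 = £9.0678
Discount to today: PV = £9.0678 / (1 + 0.118)^2 = £9.0678 / 1.249924 = £7.25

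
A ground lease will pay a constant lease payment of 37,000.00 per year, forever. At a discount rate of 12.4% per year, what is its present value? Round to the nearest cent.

298387.10

Level perpetuity: PV = C / r = 37,000.00 / 0.124 = 298,387.10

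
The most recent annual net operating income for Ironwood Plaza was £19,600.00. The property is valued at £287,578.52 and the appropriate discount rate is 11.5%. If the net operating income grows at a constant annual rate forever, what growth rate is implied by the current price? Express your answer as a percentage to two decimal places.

4.39%

P = D₀(1+g)/(r−g) ⇒ P(r−g) = D₀(1+g) ⇒ g(P+D₀) = P·r − D₀
g = (P·r − D₀)/(P + D₀) = (£287,578.52×0.115 − £19,600.00) / (£287,578.52 + £19,600.00) = 0.043856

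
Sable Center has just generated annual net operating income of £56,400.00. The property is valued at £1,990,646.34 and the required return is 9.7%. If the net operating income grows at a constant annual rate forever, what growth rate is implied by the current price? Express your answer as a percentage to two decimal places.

P = D₀(1+g)/(r−g) ⇒ P(r−g) = D₀(1+g) ⇒ g(P+D₀) = P·r − D₀
g = (P·r − D₀)/(P + D₀) = (£1,990,646.34×0.097 − £56,400.00) / (£1,990,646.34 + £56,400.00) = 0.066776

6.68%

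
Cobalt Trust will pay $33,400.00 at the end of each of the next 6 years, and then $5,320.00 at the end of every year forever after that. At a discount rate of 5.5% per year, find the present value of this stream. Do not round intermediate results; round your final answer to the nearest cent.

$237001.76

PV of 6-year annuity: $33,400.00 × [1 − (1+0.055)^−6] / 0.055 = 166850.71231
Perpetuity value at year 6: $5,320.00 / 0.055 = 96727.27273
PV of perpetuity: 96727.27273 / (1+0.055)^6 = 70151.05149
Total PV = 166850.71231 + 70151.05149 = 237001.76379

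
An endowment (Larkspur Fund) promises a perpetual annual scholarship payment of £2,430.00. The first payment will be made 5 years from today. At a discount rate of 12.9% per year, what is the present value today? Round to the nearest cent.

£11594.20

Value at end of year 4: C / r = £2,430.00 / 0.129 = £18,837.2093
Discount to today: PV = £18,837.2093 / (1 + 0.129)^4 = £18,837.2093 / 1.624710 = £11,594.20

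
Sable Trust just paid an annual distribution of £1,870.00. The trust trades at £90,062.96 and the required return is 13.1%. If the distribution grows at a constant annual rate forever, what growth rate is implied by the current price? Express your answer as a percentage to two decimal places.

P = D₀(1+g)/(r−g) ⇒ P(r−g) = D₀(1+g) ⇒ g(P+D₀) = P·r − D₀
g = (P·r − D₀)/(P + D₀) = (£90,062.96×0.131 − £1,870.00) / (£90,062.96 + £1,870.00) = 0.107994

10.80%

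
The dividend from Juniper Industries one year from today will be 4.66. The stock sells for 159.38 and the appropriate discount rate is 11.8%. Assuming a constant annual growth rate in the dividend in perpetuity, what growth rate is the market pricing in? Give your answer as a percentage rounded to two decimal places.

P = D₁/(r−g) ⇒ g = r − D₁/P = 0.118 − 4.66/159.38 = 0.088762

8.88%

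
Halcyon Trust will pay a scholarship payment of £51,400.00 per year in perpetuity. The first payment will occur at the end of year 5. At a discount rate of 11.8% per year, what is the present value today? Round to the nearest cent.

£278813.56

Value at end of year 4: C / r = £51,400.00 / 0.118 = £435,593.2203
Discount to today: PV = £435,593.2203 / (1 + 0.118)^4 = £435,593.2203 / 1.562310 = £278,813.56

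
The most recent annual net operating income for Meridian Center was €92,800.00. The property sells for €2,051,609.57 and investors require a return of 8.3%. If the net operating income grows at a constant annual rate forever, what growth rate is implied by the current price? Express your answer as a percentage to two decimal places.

P = D₀(1+g)/(r−g) ⇒ P(r−g) = D₀(1+g) ⇒ g(P+D₀) = P·r − D₀
g = (P·r − D₀)/(P + D₀) = (€2,051,609.57×0.083 − €92,800.00) / (€2,051,609.57 + €92,800.00) = 0.036133

3.61%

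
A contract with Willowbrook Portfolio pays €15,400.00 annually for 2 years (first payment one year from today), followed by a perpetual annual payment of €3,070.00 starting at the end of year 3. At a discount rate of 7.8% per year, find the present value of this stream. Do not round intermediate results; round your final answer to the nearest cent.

€61407.07

PV of 2-year annuity: €15,400.00 × [1 − (1+0.078)^−2] / 0.078 = 27537.76835
Perpetuity value at year 2: €3,070.00 / 0.078 = 39358.97436
PV of perpetuity: 39358.97436 / (1+0.078)^2 = 33869.30236
Total PV = 27537.76835 + 33869.30236 = 61407.07071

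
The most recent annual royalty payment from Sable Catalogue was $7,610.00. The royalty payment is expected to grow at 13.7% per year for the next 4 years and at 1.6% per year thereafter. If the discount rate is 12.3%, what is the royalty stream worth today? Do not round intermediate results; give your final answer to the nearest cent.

D_1 = 8652.57000
D_2 = 9837.97209
D_3 = 11185.77427
D_4 = 12718.22534
Terminal value at year 4: TV = D_4×(1+g_2)/(r−g_2) = 12921.71695/0.107 = 120763.70978
P_0 = D_1/(1+r)^1 + D_2/(1+r)^2 + D_3/(1+r)^3 + D_4/(1+r)^4 + TV/(1+r)^4
    = 7704.87088 + 7800.92448 + 7898.17554 + 7996.63900 + 75930.70299 = 107331.31289

$107331.31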